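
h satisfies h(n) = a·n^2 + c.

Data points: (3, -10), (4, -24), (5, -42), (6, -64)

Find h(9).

From h(3) = -10 and h(4) = -24: 9a + c = -10 and 16a + c = -24.
Subtracting: 7a = -14, so a = -2; then c = -10 − (-2)·9 = 8.
So h(n) = -2n² + 8, and h(9) = -154.

-154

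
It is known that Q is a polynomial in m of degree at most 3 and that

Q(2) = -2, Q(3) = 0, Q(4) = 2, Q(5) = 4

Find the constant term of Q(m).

-6

First differences: 2, 2, 2.
Level-1 differences are constant, so Q has degree 1.
Fitting a degree-1 polynomial gives Q(m) = 2m - 6.
The constant term is Q(0) = -6.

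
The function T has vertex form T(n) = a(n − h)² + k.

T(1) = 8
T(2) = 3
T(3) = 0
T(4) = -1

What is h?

4

First differences -5, -3, -1; second difference 2 = 2a, so a = 1.
Expanding, the n-coefficient is −2ah = -2h; matching it to the data gives h = 4, and then k = -1.
So T(n) = 1(n − 4)² − 1.
Hence h = 4.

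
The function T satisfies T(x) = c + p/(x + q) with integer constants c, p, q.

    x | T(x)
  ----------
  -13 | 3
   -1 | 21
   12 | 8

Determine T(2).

12

(T(x) − c)(x + q) = p for each data point; the three points give a linear system in c and q, then p follows.
Solving: c = 6, q = 3, p = 30, so T(x) = 6 + 30/(x + 3).
Then T(2) = 6 + 30/5 = 12.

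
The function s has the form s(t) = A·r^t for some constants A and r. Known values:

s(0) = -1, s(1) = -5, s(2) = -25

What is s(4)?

-625

Consecutive ratio: -5/(-1) = 5, and -25/(-5) = 5, so r = 5.
Then A·5^0 = -1 gives A = -1, and s(t) = -1·5^t.
s(4) = -1·5^4 = -625.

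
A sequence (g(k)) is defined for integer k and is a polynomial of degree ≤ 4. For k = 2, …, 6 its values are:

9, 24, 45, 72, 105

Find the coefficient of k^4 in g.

First differences: 15, 21, 27, 33. Second differences: 6, 6, 6.
Level-2 differences are constant, so g has degree 2.
Fitting a degree-2 polynomial gives g(k) = 3k² - 3.
The coefficient of k^4 is 0.

0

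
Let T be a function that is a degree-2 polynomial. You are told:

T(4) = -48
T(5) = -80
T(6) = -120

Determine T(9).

-288

Write T(x) = ax² + bx + c; the 3 given values yield a linear system in the 3 coefficients.
Solving, T(x) = -4x² + 4x.
Then T(9) = -288.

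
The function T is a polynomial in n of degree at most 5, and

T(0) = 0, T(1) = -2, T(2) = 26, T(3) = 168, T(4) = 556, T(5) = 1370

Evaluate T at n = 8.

First differences: -2, 28, 142, 388, 814. Second differences: 30, 114, 246, 426. Third differences: 84, 132, 180. Fourth differences: 48, 48.
Level-4 differences are constant, so T has degree 4.
Fitting a degree-4 polynomial gives T(n) = 2n^4 + 2n³ - 5n² - n.
Then T(8) = 8888.

8888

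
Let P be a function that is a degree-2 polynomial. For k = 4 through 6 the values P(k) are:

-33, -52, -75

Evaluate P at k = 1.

Write P(k) = ak² + bk + c; the 3 given values yield a linear system in the 3 coefficients.
Solving, P(k) = -2k² - k + 3.
Then P(1) = 0.

0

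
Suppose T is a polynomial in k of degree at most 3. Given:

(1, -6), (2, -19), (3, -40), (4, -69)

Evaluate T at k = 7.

-204

Write T(k) = ak³ + bk² + ck + d; the 4 given values yield a linear system in the 4 coefficients.
Solving, the leading coefficient vanishes, and T(k) = -4k² - k - 1.
Then T(7) = -204.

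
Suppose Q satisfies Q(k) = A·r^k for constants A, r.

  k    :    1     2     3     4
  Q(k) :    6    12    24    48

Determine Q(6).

192

Consecutive ratio: 12/6 = 2, and 24/12 = 2, so r = 2.
Then A·2^1 = 6 gives A = 3, and Q(k) = 3·2^k.
Q(6) = 3·2^6 = 192.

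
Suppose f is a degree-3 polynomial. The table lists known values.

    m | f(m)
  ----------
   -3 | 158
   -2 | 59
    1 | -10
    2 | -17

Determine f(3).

-46

Write f(m) = am³ + bm² + cm + d; the 4 given values yield a linear system in the 4 coefficients.
Solving, f(m) = -3m³ + 7m² - 7m - 7.
Then f(3) = -46.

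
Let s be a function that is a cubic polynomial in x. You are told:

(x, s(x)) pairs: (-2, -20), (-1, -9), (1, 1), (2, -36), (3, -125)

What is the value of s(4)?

Write s(x) = ax³ + bx² + cx + d; the 5 given values yield a linear system in the 4 coefficients.
Solving, s(x) = -3x³ - 8x² + 8x + 4.
Then s(4) = -284.

-284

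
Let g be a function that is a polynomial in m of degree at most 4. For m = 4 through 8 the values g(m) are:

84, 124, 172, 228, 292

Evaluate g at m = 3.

52

First differences: 40, 48, 56, 64. Second differences: 8, 8, 8.
Level-2 differences are constant, so g has degree 2.
Fitting a degree-2 polynomial gives g(m) = 4m² + 4m + 4.
Then g(3) = 52.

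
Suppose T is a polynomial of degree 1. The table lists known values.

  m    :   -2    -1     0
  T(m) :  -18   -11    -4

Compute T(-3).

-25

First differences: 7, 7.
Level-1 differences are constant, so T has degree 1.
Fitting a degree-1 polynomial gives T(m) = 7m - 4.
Then T(-3) = -25.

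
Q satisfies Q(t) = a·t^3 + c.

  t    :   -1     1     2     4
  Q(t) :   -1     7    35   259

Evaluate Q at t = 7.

1375

From Q(-1) = -1 and Q(1) = 7: -1a + c = -1 and 1a + c = 7.
Subtracting: 2a = 8, so a = 4; then c = -1 − 4·(-1) = 3.
So Q(t) = 4t³ + 3, and Q(7) = 1375.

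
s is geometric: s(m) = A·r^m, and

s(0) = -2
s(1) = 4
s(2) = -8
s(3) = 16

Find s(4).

Consecutive ratio: 4/(-2) = -2, and -8/4 = -2, so r = -2.
Then A·(-2)^0 = -2 gives A = -2, and s(m) = -2·(-2)^m.
s(4) = -2·(-2)^4 = -32.

-32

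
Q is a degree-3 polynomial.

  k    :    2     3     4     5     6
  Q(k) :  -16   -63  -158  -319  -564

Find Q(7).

First differences: -47, -95, -161, -245. Second differences: -48, -66, -84. Third differences: -18, -18.
Level-3 differences are constant, so Q has degree 3.
Fitting a degree-3 polynomial gives Q(k) = -3k³ + 3k² - 5k + 6.
Then Q(7) = -911.

-911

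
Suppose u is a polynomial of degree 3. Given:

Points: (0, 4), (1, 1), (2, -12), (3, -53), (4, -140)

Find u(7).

-857

Write u(k) = ak³ + bk² + ck + d; the 5 given values yield a linear system in the 4 coefficients.
Solving, u(k) = -3k³ + 4k² - 4k + 4.
Then u(7) = -857.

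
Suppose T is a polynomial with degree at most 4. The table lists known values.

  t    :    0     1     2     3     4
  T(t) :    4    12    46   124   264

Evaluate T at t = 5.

484

First differences: 8, 34, 78, 140. Second differences: 26, 44, 62. Third differences: 18, 18.
Level-3 differences are constant, so T has degree 3.
Fitting a degree-3 polynomial gives T(t) = 3t³ + 4t² + t + 4.
Then T(5) = 484.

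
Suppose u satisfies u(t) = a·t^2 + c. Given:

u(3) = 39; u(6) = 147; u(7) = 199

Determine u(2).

From u(3) = 39 and u(6) = 147: 9a + c = 39 and 36a + c = 147.
Subtracting: 27a = 108, so a = 4; then c = 39 − 4·9 = 3.
So u(t) = 4t² + 3, and u(2) = 19.

19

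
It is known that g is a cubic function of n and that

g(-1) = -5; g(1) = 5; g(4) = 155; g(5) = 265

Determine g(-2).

Write g(n) = an³ + bn² + cn + d; the 4 given values yield a linear system in the 4 coefficients.
Solving, g(n) = n³ + 5n² + 4n - 5.
Then g(-2) = -1.

-1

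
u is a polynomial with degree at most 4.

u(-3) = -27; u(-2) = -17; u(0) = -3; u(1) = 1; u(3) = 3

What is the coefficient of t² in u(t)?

-1

Write u(t) = at^4 + bt³ + ct² + dt + e; the 5 given values yield a linear system in the 5 coefficients.
Solving, the top 2 coefficients vanish, and u(t) = -t² + 5t - 3.
The coefficient of t² is -1.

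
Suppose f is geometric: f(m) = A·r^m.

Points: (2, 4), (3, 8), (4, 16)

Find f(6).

Consecutive ratio: 8/4 = 2, and 16/8 = 2, so r = 2.
Then A·2^2 = 4 gives A = 1, and f(m) = 1·2^m.
f(6) = 1·2^6 = 64.

64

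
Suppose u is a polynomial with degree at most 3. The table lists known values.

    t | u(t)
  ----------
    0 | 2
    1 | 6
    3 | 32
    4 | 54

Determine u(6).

Write u(t) = at³ + bt² + ct + d; the 4 given values yield a linear system in the 4 coefficients.
Solving, the leading coefficient vanishes, and u(t) = 3t² + t + 2.
Then u(6) = 116.

116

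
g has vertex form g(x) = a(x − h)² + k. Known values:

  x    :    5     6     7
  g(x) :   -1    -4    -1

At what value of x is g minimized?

First differences -3, 3; second difference 6 = 2a, so a = 3.
Expanding, the x-coefficient is −2ah = -6h; matching it to the data gives h = 6, and then k = -4.
So g(x) = 3(x − 6)² − 4.
Hence h = 6.

6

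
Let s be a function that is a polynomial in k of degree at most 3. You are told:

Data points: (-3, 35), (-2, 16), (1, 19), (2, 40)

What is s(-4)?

64

Write s(k) = ak³ + bk² + ck + d; the 4 given values yield a linear system in the 4 coefficients.
Solving, the leading coefficient vanishes, and s(k) = 5k² + 6k + 8.
Then s(-4) = 64.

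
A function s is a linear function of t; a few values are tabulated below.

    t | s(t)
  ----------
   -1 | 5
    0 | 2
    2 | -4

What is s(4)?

-10

Write s(t) = at + b; the 3 given values yield a linear system in the 2 coefficients.
Solving, s(t) = -3t + 2.
Then s(4) = -10.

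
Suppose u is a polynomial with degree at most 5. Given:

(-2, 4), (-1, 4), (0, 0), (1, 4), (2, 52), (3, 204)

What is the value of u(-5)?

First differences: 0, -4, 4, 48, 152. Second differences: -4, 8, 44, 104. Third differences: 12, 36, 60. Fourth differences: 24, 24.
Level-4 differences are constant, so u has degree 4.
Fitting a degree-4 polynomial gives u(k) = k^4 + 4k³ + 3k² - 4k.
Then u(-5) = 220.

220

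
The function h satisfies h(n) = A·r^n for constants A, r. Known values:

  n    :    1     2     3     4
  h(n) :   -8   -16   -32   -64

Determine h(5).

Consecutive ratio: -16/(-8) = 2, and -32/(-16) = 2, so r = 2.
Then A·2^1 = -8 gives A = -4, and h(n) = -4·2^n.
h(5) = -4·2^5 = -128.

-128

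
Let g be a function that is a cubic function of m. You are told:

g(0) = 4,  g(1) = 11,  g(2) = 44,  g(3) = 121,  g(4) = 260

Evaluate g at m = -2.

-4

Write g(m) = am³ + bm² + cm + d; the 5 given values yield a linear system in the 4 coefficients.
Solving, g(m) = 3m³ + 4m² + 4.
Then g(-2) = -4.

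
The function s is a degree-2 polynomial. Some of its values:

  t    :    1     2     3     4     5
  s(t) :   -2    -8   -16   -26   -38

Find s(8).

First differences: -6, -8, -10, -12. Second differences: -2, -2, -2.
Level-2 differences are constant, so s has degree 2.
Fitting a degree-2 polynomial gives s(t) = -t² - 3t + 2.
Then s(8) = -86.

-86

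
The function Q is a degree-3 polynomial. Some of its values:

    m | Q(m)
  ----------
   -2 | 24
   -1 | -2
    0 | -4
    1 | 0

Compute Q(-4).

220

Write Q(m) = am³ + bm² + cm + d; the 4 given values yield a linear system in the 4 coefficients.
Solving, Q(m) = -3m³ + 3m² + 4m - 4.
Then Q(-4) = 220.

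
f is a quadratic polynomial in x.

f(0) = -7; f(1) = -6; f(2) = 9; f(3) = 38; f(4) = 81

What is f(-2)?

First differences: 1, 15, 29, 43. Second differences: 14, 14, 14.
Level-2 differences are constant, so f has degree 2.
Fitting a degree-2 polynomial gives f(x) = 7x² - 6x - 7.
Then f(-2) = 33.

33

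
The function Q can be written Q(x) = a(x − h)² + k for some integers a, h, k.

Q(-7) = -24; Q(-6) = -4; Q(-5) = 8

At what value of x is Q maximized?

-4

First differences 20, 12; second difference -8 = 2a, so a = -4.
Expanding, the x-coefficient is −2ah = 8h; matching it to the data gives h = -4, and then k = 12.
So Q(x) = -4(x + 4)² + 12.
Hence h = -4.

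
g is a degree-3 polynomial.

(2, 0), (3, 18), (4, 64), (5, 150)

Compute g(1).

Write g(x) = ax³ + bx² + cx + d; the 4 given values yield a linear system in the 4 coefficients.
Solving, g(x) = 2x³ - 4x².
Then g(1) = -2.

-2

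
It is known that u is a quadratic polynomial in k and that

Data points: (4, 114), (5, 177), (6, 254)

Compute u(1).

Write u(k) = ak² + bk + c; the 3 given values yield a linear system in the 3 coefficients.
Solving, u(k) = 7k² + 2.
Then u(1) = 9.

9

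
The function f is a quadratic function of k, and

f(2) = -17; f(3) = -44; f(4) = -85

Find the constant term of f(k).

Write f(k) = ak² + bk + c; the 3 given values yield a linear system in the 3 coefficients.
Solving, f(k) = -7k² + 8k - 5.
The constant term is f(0) = -5.

-5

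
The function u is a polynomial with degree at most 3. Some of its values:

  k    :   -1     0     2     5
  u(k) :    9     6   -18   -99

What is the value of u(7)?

-183

Write u(k) = ak³ + bk² + ck + d; the 4 given values yield a linear system in the 4 coefficients.
Solving, the leading coefficient vanishes, and u(k) = -3k² - 6k + 6.
Then u(7) = -183.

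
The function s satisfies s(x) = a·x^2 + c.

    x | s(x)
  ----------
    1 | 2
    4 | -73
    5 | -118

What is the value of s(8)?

From s(1) = 2 and s(4) = -73: 1a + c = 2 and 16a + c = -73.
Subtracting: 15a = -75, so a = -5; then c = 2 − (-5)·1 = 7.
So s(x) = -5x² + 7, and s(8) = -313.

-313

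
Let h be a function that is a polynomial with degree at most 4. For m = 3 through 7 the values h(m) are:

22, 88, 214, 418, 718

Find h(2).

-2

First differences: 66, 126, 204, 300. Second differences: 60, 78, 96. Third differences: 18, 18.
Level-3 differences are constant, so h has degree 3.
Fitting a degree-3 polynomial gives h(m) = 3m³ - 6m² - 3m + 4.
Then h(2) = -2.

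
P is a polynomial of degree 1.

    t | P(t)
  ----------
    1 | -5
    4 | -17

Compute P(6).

-25

Write P(t) = at + b; the 2 given values yield a linear system in the 2 coefficients.
Solving, P(t) = -4t - 1.
Then P(6) = -25.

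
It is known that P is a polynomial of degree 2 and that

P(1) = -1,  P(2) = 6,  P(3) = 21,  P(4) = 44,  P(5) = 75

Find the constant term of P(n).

0

First differences: 7, 15, 23, 31. Second differences: 8, 8, 8.
Level-2 differences are constant, so P has degree 2.
Fitting a degree-2 polynomial gives P(n) = 4n² - 5n.
The constant term is P(0) = 0.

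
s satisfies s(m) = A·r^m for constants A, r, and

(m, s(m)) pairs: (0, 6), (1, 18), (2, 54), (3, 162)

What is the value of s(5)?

1458

Consecutive ratio: 18/6 = 3, and 54/18 = 3, so r = 3.
Then A·3^0 = 6 gives A = 6, and s(m) = 6·3^m.
s(5) = 6·3^5 = 1458.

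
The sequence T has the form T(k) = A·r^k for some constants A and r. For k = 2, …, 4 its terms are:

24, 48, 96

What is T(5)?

Consecutive ratio: 48/24 = 2, and 96/48 = 2, so r = 2.
Then A·2^2 = 24 gives A = 6, and T(k) = 6·2^k.
T(5) = 6·2^5 = 192.

192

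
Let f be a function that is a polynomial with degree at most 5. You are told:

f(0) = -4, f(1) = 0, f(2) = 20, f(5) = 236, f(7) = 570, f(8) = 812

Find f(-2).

Write f(x) = ax^5 + bx^4 + cx³ + dx² + ex + p; the 6 given values yield a linear system in the 6 coefficients.
Solving, the top 2 coefficients vanish, and f(x) = x³ + 5x² - 2x - 4.
Then f(-2) = 12.

12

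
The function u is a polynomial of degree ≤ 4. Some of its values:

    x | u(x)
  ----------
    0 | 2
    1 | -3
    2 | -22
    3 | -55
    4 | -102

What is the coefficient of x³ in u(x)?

0

First differences: -5, -19, -33, -47. Second differences: -14, -14, -14.
Level-2 differences are constant, so u has degree 2.
Fitting a degree-2 polynomial gives u(x) = -7x² + 2x + 2.
The coefficient of x³ is 0.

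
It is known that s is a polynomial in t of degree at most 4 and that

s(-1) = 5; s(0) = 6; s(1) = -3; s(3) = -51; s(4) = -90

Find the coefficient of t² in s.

Write s(t) = at^4 + bt³ + ct² + dt + e; the 5 given values yield a linear system in the 5 coefficients.
Solving, the top 2 coefficients vanish, and s(t) = -5t² - 4t + 6.
The coefficient of t² is -5.

-5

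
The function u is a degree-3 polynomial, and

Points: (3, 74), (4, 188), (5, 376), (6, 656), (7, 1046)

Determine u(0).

-4

First differences: 114, 188, 280, 390. Second differences: 74, 92, 110. Third differences: 18, 18.
Level-3 differences are constant, so u has degree 3.
Fitting a degree-3 polynomial gives u(k) = 3k³ + k² - 4k - 4.
Then u(0) = -4.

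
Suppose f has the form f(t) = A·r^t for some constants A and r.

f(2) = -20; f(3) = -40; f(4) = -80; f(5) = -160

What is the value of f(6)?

Consecutive ratio: -40/(-20) = 2, and -80/(-40) = 2, so r = 2.
Then A·2^2 = -20 gives A = -5, and f(t) = -5·2^t.
f(6) = -5·2^6 = -320.

-320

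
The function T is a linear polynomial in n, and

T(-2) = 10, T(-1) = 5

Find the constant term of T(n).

Write T(n) = an + b; the 2 given values yield a linear system in the 2 coefficients.
Solving, T(n) = -5n.
The constant term is T(0) = 0.

0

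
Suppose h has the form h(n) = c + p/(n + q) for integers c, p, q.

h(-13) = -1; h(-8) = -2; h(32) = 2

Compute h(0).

(h(n) − c)(n + q) = p for each data point; the three points give a linear system in c and q, then p follows.
Solving: c = 1, q = -2, p = 30, so h(n) = 1 + 30/(n − 2).
Then h(0) = 1 + 30/(-2) = -14.

-14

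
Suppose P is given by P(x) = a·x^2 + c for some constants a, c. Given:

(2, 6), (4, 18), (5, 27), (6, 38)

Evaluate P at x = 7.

51

From P(2) = 6 and P(4) = 18: 4a + c = 6 and 16a + c = 18.
Subtracting: 12a = 12, so a = 1; then c = 6 − 1·4 = 2.
So P(x) = 1x² + 2, and P(7) = 51.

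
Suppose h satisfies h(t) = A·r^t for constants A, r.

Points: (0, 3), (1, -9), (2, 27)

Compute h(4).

243

Consecutive ratio: -9/3 = -3, and 27/(-9) = -3, so r = -3.
Then A·(-3)^0 = 3 gives A = 3, and h(t) = 3·(-3)^t.
h(4) = 3·(-3)^4 = 243.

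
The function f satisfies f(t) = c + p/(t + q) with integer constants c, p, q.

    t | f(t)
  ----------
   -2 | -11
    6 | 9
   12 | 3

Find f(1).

(f(t) − c)(t + q) = p for each data point; the three points give a linear system in c and q, then p follows.
Solving: c = -1, q = -2, p = 40, so f(t) = -1 + 40/(t − 2).
Then f(1) = -1 + 40/(-1) = -41.

-41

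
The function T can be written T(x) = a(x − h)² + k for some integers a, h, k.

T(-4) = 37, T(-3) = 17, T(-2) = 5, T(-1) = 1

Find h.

-1

First differences -20, -12, -4; second difference 8 = 2a, so a = 4.
Expanding, the x-coefficient is −2ah = -8h; matching it to the data gives h = -1, and then k = 1.
So T(x) = 4(x + 1)² + 1.
Hence h = -1.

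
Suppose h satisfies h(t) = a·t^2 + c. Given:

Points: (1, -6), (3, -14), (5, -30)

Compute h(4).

-21

From h(1) = -6 and h(3) = -14: 1a + c = -6 and 9a + c = -14.
Subtracting: 8a = -8, so a = -1; then c = -6 − (-1)·1 = -5.
So h(t) = -1t² − 5, and h(4) = -21.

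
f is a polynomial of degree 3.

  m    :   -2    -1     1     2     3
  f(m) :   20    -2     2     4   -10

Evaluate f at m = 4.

Write f(m) = am³ + bm² + cm + d; the 5 given values yield a linear system in the 4 coefficients.
Solving, f(m) = -2m³ + 4m² + 4m - 4.
Then f(4) = -52.

-52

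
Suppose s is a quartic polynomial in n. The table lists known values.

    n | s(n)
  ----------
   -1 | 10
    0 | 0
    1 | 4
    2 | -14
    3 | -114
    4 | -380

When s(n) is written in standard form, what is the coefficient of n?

1

First differences: -10, 4, -18, -100, -266. Second differences: 14, -22, -82, -166. Third differences: -36, -60, -84. Fourth differences: -24, -24.
Level-4 differences are constant, so s has degree 4.
Fitting a degree-4 polynomial gives s(n) = -n^4 - 4n³ + 8n² + n.
The coefficient of n is 1.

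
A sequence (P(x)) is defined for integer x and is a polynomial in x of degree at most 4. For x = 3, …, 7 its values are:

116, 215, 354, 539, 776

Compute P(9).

First differences: 99, 139, 185, 237. Second differences: 40, 46, 52. Third differences: 6, 6.
Level-3 differences are constant, so P has degree 3.
Fitting a degree-3 polynomial gives P(x) = x³ + 8x² + 6x - 1.
Then P(9) = 1430.

1430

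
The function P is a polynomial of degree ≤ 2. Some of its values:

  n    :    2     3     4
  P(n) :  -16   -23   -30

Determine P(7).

-51

Write P(n) = an² + bn + c; the 3 given values yield a linear system in the 3 coefficients.
Solving, the leading coefficient vanishes, and P(n) = -7n - 2.
Then P(7) = -51.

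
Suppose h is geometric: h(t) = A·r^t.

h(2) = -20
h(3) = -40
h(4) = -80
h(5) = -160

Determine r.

Consecutive ratio: -40/(-20) = 2, and -80/(-40) = 2, so r = 2.
Then A·2^2 = -20 gives A = -5, and h(t) = -5·2^t.

2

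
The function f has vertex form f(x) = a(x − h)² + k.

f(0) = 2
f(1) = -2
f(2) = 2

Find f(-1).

First differences -4, 4; second difference 8 = 2a, so a = 4.
Expanding, the x-coefficient is −2ah = -8h; matching it to the data gives h = 1, and then k = -2.
So f(x) = 4(x − 1)² − 2.
f(-1) = 4·(-2)² − 2 = 14.

14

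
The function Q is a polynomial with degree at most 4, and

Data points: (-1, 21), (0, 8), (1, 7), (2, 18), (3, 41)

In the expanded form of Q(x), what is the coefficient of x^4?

First differences: -13, -1, 11, 23. Second differences: 12, 12, 12.
Level-2 differences are constant, so Q has degree 2.
Fitting a degree-2 polynomial gives Q(x) = 6x² - 7x + 8.
The coefficient of x^4 is 0.

0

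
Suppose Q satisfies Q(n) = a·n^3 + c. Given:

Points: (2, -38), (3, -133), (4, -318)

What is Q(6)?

From Q(2) = -38 and Q(3) = -133: 8a + c = -38 and 27a + c = -133.
Subtracting: 19a = -95, so a = -5; then c = -38 − (-5)·8 = 2.
So Q(n) = -5n³ + 2, and Q(6) = -1078.

-1078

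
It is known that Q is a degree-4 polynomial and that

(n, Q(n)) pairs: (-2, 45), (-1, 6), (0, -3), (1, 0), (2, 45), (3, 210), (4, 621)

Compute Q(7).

5310

Write Q(n) = an^4 + bn³ + cn² + dn + e; the 7 given values yield a linear system in the 5 coefficients.
Solving, Q(n) = 2n^4 + n³ + 4n² - 4n - 3.
Then Q(7) = 5310.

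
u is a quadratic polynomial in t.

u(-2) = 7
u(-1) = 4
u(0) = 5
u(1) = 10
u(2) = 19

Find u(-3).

14

First differences: -3, 1, 5, 9. Second differences: 4, 4, 4.
Level-2 differences are constant, so u has degree 2.
Fitting a degree-2 polynomial gives u(t) = 2t² + 3t + 5.
Then u(-3) = 14.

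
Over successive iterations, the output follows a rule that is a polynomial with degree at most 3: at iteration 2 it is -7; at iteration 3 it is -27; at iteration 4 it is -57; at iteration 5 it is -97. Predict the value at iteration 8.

-277

Write the value at n as f(n).
First differences: -20, -30, -40. Second differences: -10, -10.
Level-2 differences are constant, so f has degree 2.
Fitting a degree-2 polynomial gives f(n) = -5n² + 5n + 3.
Then f(8) = -277.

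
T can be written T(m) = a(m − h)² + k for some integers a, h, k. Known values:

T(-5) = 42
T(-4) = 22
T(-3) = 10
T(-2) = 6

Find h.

-2

First differences -20, -12, -4; second difference 8 = 2a, so a = 4.
Expanding, the m-coefficient is −2ah = -8h; matching it to the data gives h = -2, and then k = 6.
So T(m) = 4(m + 2)² + 6.
Hence h = -2.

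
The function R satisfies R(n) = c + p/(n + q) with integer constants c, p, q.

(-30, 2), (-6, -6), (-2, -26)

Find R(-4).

-11

(R(n) − c)(n + q) = p for each data point; the three points give a linear system in c and q, then p follows.
Solving: c = 4, q = 0, p = 60, so R(n) = 4 + 60/(n + 0).
Then R(-4) = 4 + 60/(-4) = -11.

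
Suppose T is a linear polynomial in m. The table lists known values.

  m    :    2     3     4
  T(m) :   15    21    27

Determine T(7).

First differences: 6, 6.
Level-1 differences are constant, so T has degree 1.
Fitting a degree-1 polynomial gives T(m) = 6m + 3.
Then T(7) = 45.

45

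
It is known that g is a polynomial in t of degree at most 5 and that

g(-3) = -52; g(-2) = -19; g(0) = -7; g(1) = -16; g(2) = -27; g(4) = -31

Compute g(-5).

-202

Write g(t) = at^5 + bt^4 + ct³ + dt² + et + p; the 6 given values yield a linear system in the 6 coefficients.
Solving, the top 2 coefficients vanish, and g(t) = t³ - 4t² - 6t - 7.
Then g(-5) = -202.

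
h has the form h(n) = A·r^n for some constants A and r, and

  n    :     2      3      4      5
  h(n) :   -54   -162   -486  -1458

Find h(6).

Consecutive ratio: -162/(-54) = 3, and -486/(-162) = 3, so r = 3.
Then A·3^2 = -54 gives A = -6, and h(n) = -6·3^n.
h(6) = -6·3^6 = -4374.

-4374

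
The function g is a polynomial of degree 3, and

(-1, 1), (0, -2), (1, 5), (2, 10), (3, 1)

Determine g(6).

-230

First differences: -3, 7, 5, -9. Second differences: 10, -2, -14. Third differences: -12, -12.
Level-3 differences are constant, so g has degree 3.
Fitting a degree-3 polynomial gives g(m) = -2m³ + 5m² + 4m - 2.
Then g(6) = -230.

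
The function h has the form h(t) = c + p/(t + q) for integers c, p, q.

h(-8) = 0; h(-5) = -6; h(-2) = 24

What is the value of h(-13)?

(h(t) − c)(t + q) = p for each data point; the three points give a linear system in c and q, then p follows.
Solving: c = 4, q = 3, p = 20, so h(t) = 4 + 20/(t + 3).
Then h(-13) = 4 + 20/(-10) = 2.

2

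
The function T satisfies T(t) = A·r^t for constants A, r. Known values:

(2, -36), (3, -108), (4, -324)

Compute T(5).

-972

Consecutive ratio: -108/(-36) = 3, and -324/(-108) = 3, so r = 3.
Then A·3^2 = -36 gives A = -4, and T(t) = -4·3^t.
T(5) = -4·3^5 = -972.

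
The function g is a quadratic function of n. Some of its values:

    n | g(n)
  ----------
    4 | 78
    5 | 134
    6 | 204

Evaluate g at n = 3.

Write g(n) = an² + bn + c; the 3 given values yield a linear system in the 3 coefficients.
Solving, g(n) = 7n² - 7n - 6.
Then g(3) = 36.

36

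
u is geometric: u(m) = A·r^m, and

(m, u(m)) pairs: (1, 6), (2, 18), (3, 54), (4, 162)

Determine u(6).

1458

Consecutive ratio: 18/6 = 3, and 54/18 = 3, so r = 3.
Then A·3^1 = 6 gives A = 2, and u(m) = 2·3^m.
u(6) = 2·3^6 = 1458.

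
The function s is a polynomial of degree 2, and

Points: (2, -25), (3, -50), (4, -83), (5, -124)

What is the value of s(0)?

First differences: -25, -33, -41. Second differences: -8, -8.
Level-2 differences are constant, so s has degree 2.
Fitting a degree-2 polynomial gives s(x) = -4x² - 5x + 1.
Then s(0) = 1.

1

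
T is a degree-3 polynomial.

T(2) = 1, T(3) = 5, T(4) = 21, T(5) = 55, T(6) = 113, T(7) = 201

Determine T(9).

491

Write T(k) = ak³ + bk² + ck + d; the 6 given values yield a linear system in the 4 coefficients.
Solving, T(k) = k³ - 3k² + 5.
Then T(9) = 491.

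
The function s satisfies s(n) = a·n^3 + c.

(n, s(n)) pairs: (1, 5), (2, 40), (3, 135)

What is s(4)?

From s(1) = 5 and s(2) = 40: 1a + c = 5 and 8a + c = 40.
Subtracting: 7a = 35, so a = 5; then c = 5 − 5·1 = 0.
So s(n) = 5n³ + 0, and s(4) = 320.

320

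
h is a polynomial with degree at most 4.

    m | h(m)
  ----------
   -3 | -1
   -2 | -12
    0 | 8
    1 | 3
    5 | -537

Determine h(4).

-288

Write h(m) = am^4 + bm³ + cm² + dm + e; the 5 given values yield a linear system in the 5 coefficients.
Solving, the leading coefficient vanishes, and h(m) = -3m³ - 8m² + 6m + 8.
Then h(4) = -288.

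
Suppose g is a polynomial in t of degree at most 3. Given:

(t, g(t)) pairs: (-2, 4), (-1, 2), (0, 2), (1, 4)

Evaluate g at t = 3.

14

Write g(t) = at³ + bt² + ct + d; the 4 given values yield a linear system in the 4 coefficients.
Solving, the leading coefficient vanishes, and g(t) = t² + t + 2.
Then g(3) = 14.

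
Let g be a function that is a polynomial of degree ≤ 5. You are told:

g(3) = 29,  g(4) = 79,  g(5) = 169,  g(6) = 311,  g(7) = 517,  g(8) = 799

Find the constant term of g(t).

-1

First differences: 50, 90, 142, 206, 282. Second differences: 40, 52, 64, 76. Third differences: 12, 12, 12.
Level-3 differences are constant, so g has degree 3.
Fitting a degree-3 polynomial gives g(t) = 2t³ - 4t² + 4t - 1.
The constant term is g(0) = -1.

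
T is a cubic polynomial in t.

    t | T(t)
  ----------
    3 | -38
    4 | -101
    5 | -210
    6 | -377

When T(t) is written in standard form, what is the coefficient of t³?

-2

Write T(t) = at³ + bt² + ct + d; the 4 given values yield a linear system in the 4 coefficients.
Solving, T(t) = -2t³ + t² + 4t - 5.
The coefficient of t³ is -2.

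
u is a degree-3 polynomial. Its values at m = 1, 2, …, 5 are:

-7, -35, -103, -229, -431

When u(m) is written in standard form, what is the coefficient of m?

Write u(m) = am³ + bm² + cm + d; the 5 given values yield a linear system in the 4 coefficients.
Solving, u(m) = -3m³ - 2m² - m - 1.
The coefficient of m is -1.

-1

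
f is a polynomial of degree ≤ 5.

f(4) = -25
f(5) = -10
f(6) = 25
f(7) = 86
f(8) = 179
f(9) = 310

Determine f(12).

First differences: 15, 35, 61, 93, 131. Second differences: 20, 26, 32, 38. Third differences: 6, 6, 6.
Level-3 differences are constant, so f has degree 3.
Fitting a degree-3 polynomial gives f(n) = n³ - 5n² - n - 5.
Then f(12) = 991.

991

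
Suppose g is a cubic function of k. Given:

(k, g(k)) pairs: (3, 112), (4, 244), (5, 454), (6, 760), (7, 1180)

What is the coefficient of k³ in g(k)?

Write g(k) = ak³ + bk² + ck + d; the 5 given values yield a linear system in the 4 coefficients.
Solving, g(k) = 3k³ + 3k² + 4.
The coefficient of k³ is 3.

3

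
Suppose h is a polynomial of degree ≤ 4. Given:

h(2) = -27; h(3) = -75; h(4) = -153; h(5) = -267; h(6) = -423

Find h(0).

Write h(m) = am^4 + bm³ + cm² + dm + e; the 5 given values yield a linear system in the 5 coefficients.
Solving, the leading coefficient vanishes, and h(m) = -m³ - 6m² + m + 3.
Then h(0) = 3.

3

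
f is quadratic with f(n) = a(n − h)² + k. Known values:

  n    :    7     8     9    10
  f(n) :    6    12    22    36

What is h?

First differences 6, 10, 14; second difference 4 = 2a, so a = 2.
Expanding, the n-coefficient is −2ah = -4h; matching it to the data gives h = 6, and then k = 4.
So f(n) = 2(n − 6)² + 4.
Hence h = 6.

6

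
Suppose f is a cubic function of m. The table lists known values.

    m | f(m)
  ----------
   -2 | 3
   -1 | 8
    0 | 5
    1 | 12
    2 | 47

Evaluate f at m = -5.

-240

Write f(m) = am³ + bm² + cm + d; the 5 given values yield a linear system in the 4 coefficients.
Solving, f(m) = 3m³ + 5m² - m + 5.
Then f(-5) = -240.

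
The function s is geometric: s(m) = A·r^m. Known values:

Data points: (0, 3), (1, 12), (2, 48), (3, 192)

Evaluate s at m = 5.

3072

Consecutive ratio: 12/3 = 4, and 48/12 = 4, so r = 4.
Then A·4^0 = 3 gives A = 3, and s(m) = 3·4^m.
s(5) = 3·4^5 = 3072.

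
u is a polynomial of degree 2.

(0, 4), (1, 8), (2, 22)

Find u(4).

80

Write u(x) = ax² + bx + c; the 3 given values yield a linear system in the 3 coefficients.
Solving, u(x) = 5x² - x + 4.
Then u(4) = 80.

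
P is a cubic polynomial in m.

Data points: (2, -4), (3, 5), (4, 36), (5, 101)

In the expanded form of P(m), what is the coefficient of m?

Write P(m) = am³ + bm² + cm + d; the 4 given values yield a linear system in the 4 coefficients.
Solving, P(m) = 2m³ - 7m² + 6m - 4.
The coefficient of m is 6.

6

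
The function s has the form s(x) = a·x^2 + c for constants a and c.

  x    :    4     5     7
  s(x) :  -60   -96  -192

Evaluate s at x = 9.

From s(4) = -60 and s(5) = -96: 16a + c = -60 and 25a + c = -96.
Subtracting: 9a = -36, so a = -4; then c = -60 − (-4)·16 = 4.
So s(x) = -4x² + 4, and s(9) = -320.

-320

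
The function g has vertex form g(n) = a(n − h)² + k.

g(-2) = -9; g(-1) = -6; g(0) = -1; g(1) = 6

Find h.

-3

First differences 3, 5, 7; second difference 2 = 2a, so a = 1.
Expanding, the n-coefficient is −2ah = -2h; matching it to the data gives h = -3, and then k = -10.
So g(n) = 1(n + 3)² − 10.
Hence h = -3.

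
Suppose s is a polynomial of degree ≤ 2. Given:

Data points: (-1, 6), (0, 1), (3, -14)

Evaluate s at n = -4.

Write s(n) = an² + bn + c; the 3 given values yield a linear system in the 3 coefficients.
Solving, the leading coefficient vanishes, and s(n) = -5n + 1.
Then s(-4) = 21.

21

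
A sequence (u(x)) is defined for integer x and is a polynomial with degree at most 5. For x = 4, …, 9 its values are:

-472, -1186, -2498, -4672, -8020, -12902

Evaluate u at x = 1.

Write u(x) = ax^5 + bx^4 + cx³ + dx² + ex + p; the 6 given values yield a linear system in the 6 coefficients.
Solving, the leading coefficient vanishes, and u(x) = -2x^4 + 3x² - 3x + 4.
Then u(1) = 2.

2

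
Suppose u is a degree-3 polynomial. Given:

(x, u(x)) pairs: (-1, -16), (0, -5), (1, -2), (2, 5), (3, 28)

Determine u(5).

170

First differences: 11, 3, 7, 23. Second differences: -8, 4, 16. Third differences: 12, 12.
Level-3 differences are constant, so u has degree 3.
Fitting a degree-3 polynomial gives u(x) = 2x³ - 4x² + 5x - 5.
Then u(5) = 170.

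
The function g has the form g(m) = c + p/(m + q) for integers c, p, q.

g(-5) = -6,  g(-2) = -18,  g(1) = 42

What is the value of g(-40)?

1

(g(m) − c)(m + q) = p for each data point; the three points give a linear system in c and q, then p follows.
Solving: c = 2, q = 0, p = 40, so g(m) = 2 + 40/(m + 0).
Then g(-40) = 2 + 40/(-40) = 1.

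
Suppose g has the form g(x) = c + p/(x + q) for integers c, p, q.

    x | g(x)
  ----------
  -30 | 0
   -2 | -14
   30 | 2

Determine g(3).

11

(g(x) − c)(x + q) = p for each data point; the three points give a linear system in c and q, then p follows.
Solving: c = 1, q = 0, p = 30, so g(x) = 1 + 30/(x + 0).
Then g(3) = 1 + 30/3 = 11.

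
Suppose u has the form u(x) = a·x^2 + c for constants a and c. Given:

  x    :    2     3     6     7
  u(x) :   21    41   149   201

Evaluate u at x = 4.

69

From u(2) = 21 and u(3) = 41: 4a + c = 21 and 9a + c = 41.
Subtracting: 5a = 20, so a = 4; then c = 21 − 4·4 = 5.
So u(x) = 4x² + 5, and u(4) = 69.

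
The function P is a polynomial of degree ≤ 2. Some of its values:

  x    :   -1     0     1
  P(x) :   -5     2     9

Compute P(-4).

-26

First differences: 7, 7.
Level-1 differences are constant, so P has degree 1.
Fitting a degree-1 polynomial gives P(x) = 7x + 2.
Then P(-4) = -26.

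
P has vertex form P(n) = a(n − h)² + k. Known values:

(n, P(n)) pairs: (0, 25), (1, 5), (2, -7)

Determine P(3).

First differences -20, -12; second difference 8 = 2a, so a = 4.
Expanding, the n-coefficient is −2ah = -8h; matching it to the data gives h = 3, and then k = -11.
So P(n) = 4(n − 3)² − 11.
P(3) = 4·0² − 11 = -11.

-11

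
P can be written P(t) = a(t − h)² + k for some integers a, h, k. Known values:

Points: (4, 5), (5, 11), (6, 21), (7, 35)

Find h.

3

First differences 6, 10, 14; second difference 4 = 2a, so a = 2.
Expanding, the t-coefficient is −2ah = -4h; matching it to the data gives h = 3, and then k = 3.
So P(t) = 2(t − 3)² + 3.
Hence h = 3.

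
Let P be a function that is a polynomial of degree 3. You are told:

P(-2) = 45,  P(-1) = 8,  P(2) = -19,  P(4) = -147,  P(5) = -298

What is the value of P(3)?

-60

Write P(x) = ax³ + bx² + cx + d; the 5 given values yield a linear system in the 4 coefficients.
Solving, P(x) = -3x³ + 4x² - 4x - 3.
Then P(3) = -60.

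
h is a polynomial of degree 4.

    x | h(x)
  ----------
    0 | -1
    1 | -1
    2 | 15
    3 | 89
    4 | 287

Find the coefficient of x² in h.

Write h(x) = ax^4 + bx³ + cx² + dx + e; the 5 given values yield a linear system in the 5 coefficients.
Solving, h(x) = x^4 + x³ - 2x² - 1.
The coefficient of x² is -2.

-2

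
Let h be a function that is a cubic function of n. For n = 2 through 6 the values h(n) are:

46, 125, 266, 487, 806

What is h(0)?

First differences: 79, 141, 221, 319. Second differences: 62, 80, 98. Third differences: 18, 18.
Level-3 differences are constant, so h has degree 3.
Fitting a degree-3 polynomial gives h(n) = 3n³ + 4n² + 2n + 2.
Then h(0) = 2.

2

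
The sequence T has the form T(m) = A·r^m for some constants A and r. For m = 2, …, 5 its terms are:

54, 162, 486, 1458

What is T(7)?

Consecutive ratio: 162/54 = 3, and 486/162 = 3, so r = 3.
Then A·3^2 = 54 gives A = 6, and T(m) = 6·3^m.
T(7) = 6·3^7 = 13122.

13122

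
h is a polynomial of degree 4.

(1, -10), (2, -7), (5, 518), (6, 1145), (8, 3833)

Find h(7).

2198

Write h(t) = at^4 + bt³ + ct² + dt + e; the 5 given values yield a linear system in the 5 coefficients.
Solving, h(t) = t^4 - 4t² - 7.
Then h(7) = 2198.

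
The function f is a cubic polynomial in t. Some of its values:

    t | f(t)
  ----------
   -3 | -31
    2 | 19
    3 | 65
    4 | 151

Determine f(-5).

Write f(t) = at³ + bt² + ct + d; the 4 given values yield a linear system in the 4 coefficients.
Solving, f(t) = 2t³ + 2t² - 2t - 1.
Then f(-5) = -191.

-191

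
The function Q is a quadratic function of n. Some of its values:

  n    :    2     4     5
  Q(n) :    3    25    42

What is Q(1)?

-2

Write Q(n) = an² + bn + c; the 3 given values yield a linear system in the 3 coefficients.
Solving, Q(n) = 2n² - n - 3.
Then Q(1) = -2.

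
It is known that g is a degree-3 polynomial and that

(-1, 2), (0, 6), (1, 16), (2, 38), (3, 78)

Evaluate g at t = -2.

-2

First differences: 4, 10, 22, 40. Second differences: 6, 12, 18. Third differences: 6, 6.
Level-3 differences are constant, so g has degree 3.
Fitting a degree-3 polynomial gives g(t) = t³ + 3t² + 6t + 6.
Then g(-2) = -2.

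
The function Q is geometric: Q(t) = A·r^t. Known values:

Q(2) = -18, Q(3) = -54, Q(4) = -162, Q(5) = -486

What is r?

3

Consecutive ratio: -54/(-18) = 3, and -162/(-54) = 3, so r = 3.
Then A·3^2 = -18 gives A = -2, and Q(t) = -2·3^t.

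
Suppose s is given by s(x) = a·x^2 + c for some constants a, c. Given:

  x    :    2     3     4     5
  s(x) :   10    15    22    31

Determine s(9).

87

From s(2) = 10 and s(3) = 15: 4a + c = 10 and 9a + c = 15.
Subtracting: 5a = 5, so a = 1; then c = 10 − 1·4 = 6.
So s(x) = 1x² + 6, and s(9) = 87.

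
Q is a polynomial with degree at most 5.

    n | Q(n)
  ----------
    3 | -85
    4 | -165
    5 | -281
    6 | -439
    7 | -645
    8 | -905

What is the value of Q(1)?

-9

First differences: -80, -116, -158, -206, -260. Second differences: -36, -42, -48, -54. Third differences: -6, -6, -6.
Level-3 differences are constant, so Q has degree 3.
Fitting a degree-3 polynomial gives Q(n) = -n³ - 6n² - n - 1.
Then Q(1) = -9.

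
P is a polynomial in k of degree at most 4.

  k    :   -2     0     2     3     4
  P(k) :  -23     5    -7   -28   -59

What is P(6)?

-151

Write P(k) = ak^4 + bk³ + ck² + dk + e; the 5 given values yield a linear system in the 5 coefficients.
Solving, the top 2 coefficients vanish, and P(k) = -5k² + 4k + 5.
Then P(6) = -151.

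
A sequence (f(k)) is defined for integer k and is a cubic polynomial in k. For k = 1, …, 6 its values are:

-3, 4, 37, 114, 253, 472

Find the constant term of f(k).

-2

First differences: 7, 33, 77, 139, 219. Second differences: 26, 44, 62, 80. Third differences: 18, 18, 18.
Level-3 differences are constant, so f has degree 3.
Fitting a degree-3 polynomial gives f(k) = 3k³ - 5k² + k - 2.
The constant term is f(0) = -2.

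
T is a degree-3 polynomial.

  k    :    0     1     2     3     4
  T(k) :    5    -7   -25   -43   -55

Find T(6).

-37

Write T(k) = ak³ + bk² + ck + d; the 5 given values yield a linear system in the 4 coefficients.
Solving, T(k) = k³ - 6k² - 7k + 5.
Then T(6) = -37.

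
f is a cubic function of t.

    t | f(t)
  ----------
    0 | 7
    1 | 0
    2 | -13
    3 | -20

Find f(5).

Write f(t) = at³ + bt² + ct + d; the 4 given values yield a linear system in the 4 coefficients.
Solving, f(t) = 2t³ - 9t² + 7.
Then f(5) = 32.

32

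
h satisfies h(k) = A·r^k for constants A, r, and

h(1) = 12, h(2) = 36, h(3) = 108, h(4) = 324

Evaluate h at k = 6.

2916

Consecutive ratio: 36/12 = 3, and 108/36 = 3, so r = 3.
Then A·3^1 = 12 gives A = 4, and h(k) = 4·3^k.
h(6) = 4·3^6 = 2916.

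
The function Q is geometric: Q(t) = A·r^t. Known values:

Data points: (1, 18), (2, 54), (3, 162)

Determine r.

3

Consecutive ratio: 54/18 = 3, and 162/54 = 3, so r = 3.
Then A·3^1 = 18 gives A = 6, and Q(t) = 6·3^t.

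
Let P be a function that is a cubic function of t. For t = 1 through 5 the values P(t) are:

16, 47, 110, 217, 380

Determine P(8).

1325

Write P(t) = at³ + bt² + ct + d; the 5 given values yield a linear system in the 4 coefficients.
Solving, P(t) = 2t³ + 4t² + 5t + 5.
Then P(8) = 1325.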